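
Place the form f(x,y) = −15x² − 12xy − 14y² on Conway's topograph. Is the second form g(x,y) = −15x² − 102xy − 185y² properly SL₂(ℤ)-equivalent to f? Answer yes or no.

D₁ = -696, D₂ = -696
f is negative-definite; reduce −f:
−f: flip: (15,12,14)→(14,-12,15)
−f: reduced (well bottom): (14,-12,15) with a≤c, −a<b≤a
flip sign back: reduced form of f is (-14,12,-15)
g is negative-definite; reduce −g:
−g: translate: b→12 (≡102 mod 30), so (15,102,185)→(15,12,14)
−g: flip: (15,12,14)→(14,-12,15)
−g: reduced (well bottom): (14,-12,15) with a≤c, −a<b≤a
flip sign back: reduced form of g is (-14,12,-15)
reduced forms (-14, 12, -15) vs (-14, 12, -15) ⇒ equivalent

yes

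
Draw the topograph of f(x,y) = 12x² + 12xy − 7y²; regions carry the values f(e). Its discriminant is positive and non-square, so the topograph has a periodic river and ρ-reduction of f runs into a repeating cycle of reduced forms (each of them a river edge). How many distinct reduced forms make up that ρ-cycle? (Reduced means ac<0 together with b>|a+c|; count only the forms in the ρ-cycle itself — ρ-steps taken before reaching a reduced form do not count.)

D = 480, ⌊√D⌋ = 21
river: ρ → (-7,16,8)
river: ρ → (8,16,-7)
river: ρ → (-7,12,12)
river: ρ → (12,12,-7)
ρ-cycle length = 4 (tail of 0 descent steps not counted)

4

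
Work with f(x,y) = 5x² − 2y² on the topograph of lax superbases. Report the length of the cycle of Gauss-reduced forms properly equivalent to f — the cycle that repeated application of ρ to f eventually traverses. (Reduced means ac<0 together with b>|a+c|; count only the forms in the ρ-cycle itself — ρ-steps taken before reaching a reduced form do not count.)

D = 40, ⌊√D⌋ = 6
descent: ρ → (-2,4,3)  [lands on river]
river: ρ → (3,2,-3)
river: ρ → (-3,4,2)
river: ρ → (2,4,-3)
river: ρ → (-3,2,3)
river: ρ → (3,4,-2)
ρ-cycle length = 6 (tail of 1 descent step not counted)

6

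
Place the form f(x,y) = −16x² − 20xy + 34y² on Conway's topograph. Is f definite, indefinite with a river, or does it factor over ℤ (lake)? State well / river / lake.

D = b²−4ac = (-20)² − 4·(-16)·34 = 2576
D > 0 non-square ⇒ indefinite ⇒ periodic river

river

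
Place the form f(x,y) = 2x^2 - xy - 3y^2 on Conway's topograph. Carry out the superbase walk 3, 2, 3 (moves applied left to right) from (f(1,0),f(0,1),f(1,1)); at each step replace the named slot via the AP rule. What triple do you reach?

start (2,-3,-2) = (f(1,0),f(0,1),f(1,1))
replace slot 3: 2·(2+(-3)) − (-2) = 0 → (2,-3,0)
replace slot 2: 2·(2+0) − (-3) = 7 → (2,7,0)
replace slot 3: 2·(2+7) − 0 = 18 → (2,7,18)

2,7,18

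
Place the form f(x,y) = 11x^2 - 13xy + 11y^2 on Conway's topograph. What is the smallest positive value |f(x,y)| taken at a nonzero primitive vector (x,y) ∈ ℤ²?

translate: b→9 (≡-13 mod 22), so (11,-13,11)→(11,9,9)
flip: (11,9,9)→(9,-9,11)
translate: b→9 (≡-9 mod 18), so (9,-9,11)→(9,9,11)
reduced (well bottom): (9,9,11) with a≤c, −a<b≤a
well minimum = a = 9

9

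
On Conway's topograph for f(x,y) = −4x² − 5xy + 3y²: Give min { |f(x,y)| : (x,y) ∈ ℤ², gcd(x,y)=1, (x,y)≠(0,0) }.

descent: ρ → (3,5,-4)  [lands on river]
river: ρ → (-4,3,4)
river: ρ → (4,5,-3)
river: ρ → (-3,7,2)
river: ρ → (2,5,-6)
river: ρ → (-6,7,1)
river: ρ → (1,7,-6)
river: ρ → (-6,5,2)
river: ρ → (2,7,-3)
river: ρ → (-3,5,4)
river: ρ → (4,3,-4)
river: ρ → (-4,5,3)
river: ρ → (3,7,-2)
river: ρ → (-2,5,6)
river: ρ → (6,7,-1)
river: ρ → (-1,7,6)
river: ρ → (6,5,-2)
river: ρ → (-2,7,3)
closes: descent 1, river 18
min |a| on river = 1

1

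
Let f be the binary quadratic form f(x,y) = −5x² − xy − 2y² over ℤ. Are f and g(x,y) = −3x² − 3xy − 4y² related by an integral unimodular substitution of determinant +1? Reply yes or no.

D₁ = -39, D₂ = -39
f is negative-definite; reduce −f:
−f: flip: (5,1,2)→(2,-1,5)
−f: reduced (well bottom): (2,-1,5) with a≤c, −a<b≤a
flip sign back: reduced form of f is (-2,1,-5)
g is negative-definite; reduce −g:
−g: reduced (well bottom): (3,3,4) with a≤c, −a<b≤a
flip sign back: reduced form of g is (-3,-3,-4)
reduced forms (-2, 1, -5) vs (-3, -3, -4) ⇒ inequivalent

no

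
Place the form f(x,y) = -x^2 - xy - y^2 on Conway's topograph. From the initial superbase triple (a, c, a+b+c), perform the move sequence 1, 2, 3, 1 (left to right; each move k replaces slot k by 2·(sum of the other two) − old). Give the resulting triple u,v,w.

start (-1,-1,-3) = (f(1,0),f(0,1),f(1,1))
replace slot 1: 2·((-1)+(-3)) − (-1) = -7 → (-7,-1,-3)
replace slot 2: 2·((-7)+(-3)) − (-1) = -19 → (-7,-19,-3)
replace slot 3: 2·((-7)+(-19)) − (-3) = -49 → (-7,-19,-49)
replace slot 1: 2·((-19)+(-49)) − (-7) = -129 → (-129,-19,-49)

-129,-19,-49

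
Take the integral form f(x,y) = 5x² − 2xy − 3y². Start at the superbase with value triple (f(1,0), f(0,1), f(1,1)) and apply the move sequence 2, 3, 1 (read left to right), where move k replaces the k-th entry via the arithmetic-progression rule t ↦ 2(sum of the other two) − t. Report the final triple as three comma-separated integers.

start (5,-3,0) = (f(1,0),f(0,1),f(1,1))
replace slot 2: 2·(5+0) − (-3) = 13 → (5,13,0)
replace slot 3: 2·(5+13) − 0 = 36 → (5,13,36)
replace slot 1: 2·(13+36) − 5 = 93 → (93,13,36)

93,13,36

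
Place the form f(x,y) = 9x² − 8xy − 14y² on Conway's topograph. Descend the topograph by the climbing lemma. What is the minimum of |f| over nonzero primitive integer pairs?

descent: ρ → (-14,8,9)  [lands on river]
river: ρ → (9,10,-13)
river: ρ → (-13,16,6)
river: ρ → (6,20,-7)
river: ρ → (-7,22,3)
river: ρ → (3,20,-14)
closes: descent 1, river 6
min |a| on river = 3

3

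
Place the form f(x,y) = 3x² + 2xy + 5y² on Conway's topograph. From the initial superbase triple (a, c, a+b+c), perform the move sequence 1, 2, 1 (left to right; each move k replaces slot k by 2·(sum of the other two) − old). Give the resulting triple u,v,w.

start (3,5,10) = (f(1,0),f(0,1),f(1,1))
replace slot 1: 2·(5+10) − 3 = 27 → (27,5,10)
replace slot 2: 2·(27+10) − 5 = 69 → (27,69,10)
replace slot 1: 2·(69+10) − 27 = 131 → (131,69,10)

131,69,10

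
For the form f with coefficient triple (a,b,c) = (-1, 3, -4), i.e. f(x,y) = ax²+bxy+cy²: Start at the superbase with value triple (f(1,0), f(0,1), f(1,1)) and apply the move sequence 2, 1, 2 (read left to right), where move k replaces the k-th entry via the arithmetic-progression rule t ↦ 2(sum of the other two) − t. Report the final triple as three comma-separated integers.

start (-1,-4,-2) = (f(1,0),f(0,1),f(1,1))
replace slot 2: 2·((-1)+(-2)) − (-4) = -2 → (-1,-2,-2)
replace slot 1: 2·((-2)+(-2)) − (-1) = -7 → (-7,-2,-2)
replace slot 2: 2·((-7)+(-2)) − (-2) = -16 → (-7,-16,-2)

-7,-16,-2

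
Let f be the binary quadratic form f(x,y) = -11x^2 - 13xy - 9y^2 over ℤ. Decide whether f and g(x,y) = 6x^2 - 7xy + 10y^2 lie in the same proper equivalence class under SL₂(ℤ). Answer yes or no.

D₁ = -227, D₂ = -191
discriminants differ ⇒ not SL₂(ℤ)-equivalent

no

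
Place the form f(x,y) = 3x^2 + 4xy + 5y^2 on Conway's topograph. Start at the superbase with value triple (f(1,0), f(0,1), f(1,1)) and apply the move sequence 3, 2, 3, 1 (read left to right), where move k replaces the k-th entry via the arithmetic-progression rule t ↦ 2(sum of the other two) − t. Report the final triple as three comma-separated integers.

start (3,5,12) = (f(1,0),f(0,1),f(1,1))
replace slot 3: 2·(3+5) − 12 = 4 → (3,5,4)
replace slot 2: 2·(3+4) − 5 = 9 → (3,9,4)
replace slot 3: 2·(3+9) − 4 = 20 → (3,9,20)
replace slot 1: 2·(9+20) − 3 = 55 → (55,9,20)

55,9,20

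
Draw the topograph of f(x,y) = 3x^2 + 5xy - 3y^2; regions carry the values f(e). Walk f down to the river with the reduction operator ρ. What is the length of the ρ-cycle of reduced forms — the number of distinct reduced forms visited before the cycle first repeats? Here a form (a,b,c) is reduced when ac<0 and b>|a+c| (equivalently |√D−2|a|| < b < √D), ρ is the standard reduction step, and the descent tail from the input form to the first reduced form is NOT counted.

D = 61, ⌊√D⌋ = 7
river: ρ → (-3,7,1)
river: ρ → (1,7,-3)
river: ρ → (-3,5,3)
river: ρ → (3,7,-1)
river: ρ → (-1,7,3)
river: ρ → (3,5,-3)
ρ-cycle length = 6 (tail of 0 descent steps not counted)

6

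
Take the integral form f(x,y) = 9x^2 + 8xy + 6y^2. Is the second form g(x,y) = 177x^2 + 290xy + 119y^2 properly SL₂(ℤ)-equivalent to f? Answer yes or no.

D₁ = -152, D₂ = -152
f: flip: (9,8,6)→(6,-8,9)
f: translate: b→4 (≡-8 mod 12), so (6,-8,9)→(6,4,7)
f: reduced (well bottom): (6,4,7) with a≤c, −a<b≤a
g: translate: b→-64 (≡290 mod 354), so (177,290,119)→(177,-64,6)
g: flip: (177,-64,6)→(6,64,177)
g: translate: b→4 (≡64 mod 12), so (6,64,177)→(6,4,7)
g: reduced (well bottom): (6,4,7) with a≤c, −a<b≤a
reduced forms (6, 4, 7) vs (6, 4, 7) ⇒ equivalent

yes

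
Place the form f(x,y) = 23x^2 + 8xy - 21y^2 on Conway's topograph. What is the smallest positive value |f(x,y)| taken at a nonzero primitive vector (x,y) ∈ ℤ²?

river: ρ → (-21,34,10)
river: ρ → (10,26,-33)
river: ρ → (-33,40,3)
river: ρ → (3,44,-5)
river: ρ → (-5,36,35)
river: ρ → (35,34,-6)
river: ρ → (-6,38,23)
river: ρ → (23,8,-21)
closes: descent 0, river 8
min |a| on river = 3

3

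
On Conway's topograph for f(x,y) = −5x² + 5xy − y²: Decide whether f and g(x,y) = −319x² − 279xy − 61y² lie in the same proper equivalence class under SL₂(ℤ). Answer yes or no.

D₁ = 5, D₂ = 5
river cycle of f (length 2): (-1, 1, 1), (1, 1, -1)
river cycle of g (length 2): (-1, 1, 1), (1, 1, -1)
cycles coincide ⇒ equivalent

yes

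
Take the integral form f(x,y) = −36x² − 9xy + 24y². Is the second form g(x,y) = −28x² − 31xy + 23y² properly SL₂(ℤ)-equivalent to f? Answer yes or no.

D₁ = 3537, D₂ = 3537
river cycle of f (length 16): (24, 57, -3), (-3, 57, 24), (24, 39, -21), (-21, 45, 18), (18, 27, -39), (-39, 51, 6), (6, 57, -12), (-12, 39, 42), (42, 45, -9), (-9, 45, 42), … (6 more)
river cycle of g (length 48): (23, 31, -28), (-28, 25, 26), (26, 27, -27), (-27, 27, 26), (26, 25, -28), (-28, 31, 23), (23, 15, -36), (-36, 57, 2), (2, 59, -7), (-7, 53, 26), … (38 more)
cycles differ ⇒ inequivalent

no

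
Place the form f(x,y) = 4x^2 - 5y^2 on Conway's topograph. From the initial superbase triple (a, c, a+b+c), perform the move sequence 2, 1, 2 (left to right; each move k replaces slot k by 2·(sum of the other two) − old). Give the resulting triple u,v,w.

start (4,-5,-1) = (f(1,0),f(0,1),f(1,1))
replace slot 2: 2·(4+(-1)) − (-5) = 11 → (4,11,-1)
replace slot 1: 2·(11+(-1)) − 4 = 16 → (16,11,-1)
replace slot 2: 2·(16+(-1)) − 11 = 19 → (16,19,-1)

16,19,-1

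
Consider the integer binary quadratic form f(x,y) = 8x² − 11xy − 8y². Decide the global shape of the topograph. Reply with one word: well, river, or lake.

D = b²−4ac = (-11)² − 4·8·(-8) = 377
D > 0 non-square ⇒ indefinite ⇒ periodic river

river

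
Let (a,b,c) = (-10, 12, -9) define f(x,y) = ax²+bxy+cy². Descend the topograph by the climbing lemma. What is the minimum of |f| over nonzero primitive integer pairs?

translate: b→8 (≡-12 mod 20), so (10,-12,9)→(10,8,7)
flip: (10,8,7)→(7,-8,10)
translate: b→6 (≡-8 mod 14), so (7,-8,10)→(7,6,9)
reduced (well bottom): (7,6,9) with a≤c, −a<b≤a
well minimum |f| = |-7| = 7 (negative-definite)

7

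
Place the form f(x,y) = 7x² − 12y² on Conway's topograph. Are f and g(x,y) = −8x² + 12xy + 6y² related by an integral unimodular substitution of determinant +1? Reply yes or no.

D₁ = 336, D₂ = 336
river cycle of f (length 4): (7, 14, -5), (-5, 16, 4), (4, 16, -5), (-5, 14, 7)
river cycle of g (length 6): (6, 12, -8), (-8, 4, 10), (10, 16, -2), (-2, 16, 10), (10, 4, -8), (-8, 12, 6)
cycles differ ⇒ inequivalent

no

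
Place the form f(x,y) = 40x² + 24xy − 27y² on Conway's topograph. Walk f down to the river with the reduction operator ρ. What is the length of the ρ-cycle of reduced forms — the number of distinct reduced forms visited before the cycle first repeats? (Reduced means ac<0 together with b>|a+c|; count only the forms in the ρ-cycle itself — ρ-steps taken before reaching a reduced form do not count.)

D = 4896, ⌊√D⌋ = 69
river: ρ → (-27,30,37)
river: ρ → (37,44,-20)
river: ρ → (-20,36,45)
river: ρ → (45,54,-11)
river: ρ → (-11,56,40)
river: ρ → (40,24,-27)
ρ-cycle length = 6 (tail of 0 descent steps not counted)

6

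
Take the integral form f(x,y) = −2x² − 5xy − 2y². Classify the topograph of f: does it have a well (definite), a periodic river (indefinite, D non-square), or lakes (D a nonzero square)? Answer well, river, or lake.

D = b²−4ac = (-5)² − 4·(-2)·(-2) = 9
D = 3² is a perfect square ⇒ form factors over ℤ ⇒ lakes

lake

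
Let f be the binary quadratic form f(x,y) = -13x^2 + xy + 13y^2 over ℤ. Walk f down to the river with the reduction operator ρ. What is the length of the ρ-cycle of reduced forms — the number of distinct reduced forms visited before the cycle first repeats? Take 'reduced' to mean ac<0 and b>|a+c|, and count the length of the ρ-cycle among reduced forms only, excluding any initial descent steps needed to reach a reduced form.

D = 677, ⌊√D⌋ = 26
river: ρ → (13,25,-1)
river: ρ → (-1,25,13)
river: ρ → (13,1,-13)
river: ρ → (-13,25,1)
river: ρ → (1,25,-13)
river: ρ → (-13,1,13)
ρ-cycle length = 6 (tail of 0 descent steps not counted)

6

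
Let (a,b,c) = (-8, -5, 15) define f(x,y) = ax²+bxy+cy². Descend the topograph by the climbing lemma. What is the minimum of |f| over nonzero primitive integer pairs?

descent: ρ → (15,5,-8)
descent: ρ → (-8,11,12)  [lands on river]
river: ρ → (12,13,-7)
river: ρ → (-7,15,10)
river: ρ → (10,5,-12)
river: ρ → (-12,19,3)
river: ρ → (3,17,-18)
river: ρ → (-18,19,2)
river: ρ → (2,21,-8)
closes: descent 2, river 8
min |a| on river = 2

2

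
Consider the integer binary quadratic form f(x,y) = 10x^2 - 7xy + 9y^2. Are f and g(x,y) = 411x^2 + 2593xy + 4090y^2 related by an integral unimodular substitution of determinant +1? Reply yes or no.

D₁ = -311, D₂ = -311
f: flip: (10,-7,9)→(9,7,10)
f: reduced (well bottom): (9,7,10) with a≤c, −a<b≤a
g: translate: b→127 (≡2593 mod 822), so (411,2593,4090)→(411,127,10)
g: flip: (411,127,10)→(10,-127,411)
g: translate: b→-7 (≡-127 mod 20), so (10,-127,411)→(10,-7,9)
g: flip: (10,-7,9)→(9,7,10)
g: reduced (well bottom): (9,7,10) with a≤c, −a<b≤a
reduced forms (9, 7, 10) vs (9, 7, 10) ⇒ equivalent

yes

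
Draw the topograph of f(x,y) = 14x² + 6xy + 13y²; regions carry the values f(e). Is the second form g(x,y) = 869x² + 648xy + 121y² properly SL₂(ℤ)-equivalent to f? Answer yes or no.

D₁ = -692, D₂ = -692
f: flip: (14,6,13)→(13,-6,14)
f: reduced (well bottom): (13,-6,14) with a≤c, −a<b≤a
g: flip: (869,648,121)→(121,-648,869)
g: translate: b→78 (≡-648 mod 242), so (121,-648,869)→(121,78,14)
g: flip: (121,78,14)→(14,-78,121)
g: translate: b→6 (≡-78 mod 28), so (14,-78,121)→(14,6,13)
g: flip: (14,6,13)→(13,-6,14)
g: reduced (well bottom): (13,-6,14) with a≤c, −a<b≤a
reduced forms (13, -6, 14) vs (13, -6, 14) ⇒ equivalent

yes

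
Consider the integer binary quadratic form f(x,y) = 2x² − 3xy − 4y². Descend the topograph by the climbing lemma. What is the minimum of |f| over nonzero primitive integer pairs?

descent: ρ → (-4,3,2)  [lands on river]
river: ρ → (2,5,-2)
river: ρ → (-2,3,4)
river: ρ → (4,5,-1)
river: ρ → (-1,5,4)
river: ρ → (4,3,-2)
river: ρ → (-2,5,2)
river: ρ → (2,3,-4)
river: ρ → (-4,5,1)
river: ρ → (1,5,-4)
closes: descent 1, river 10
min |a| on river = 1

1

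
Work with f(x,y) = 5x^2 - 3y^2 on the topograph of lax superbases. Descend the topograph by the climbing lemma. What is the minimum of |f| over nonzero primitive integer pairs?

descent: ρ → (-3,6,2)  [lands on river]
river: ρ → (2,6,-3)
closes: descent 1, river 2
min |a| on river = 2

2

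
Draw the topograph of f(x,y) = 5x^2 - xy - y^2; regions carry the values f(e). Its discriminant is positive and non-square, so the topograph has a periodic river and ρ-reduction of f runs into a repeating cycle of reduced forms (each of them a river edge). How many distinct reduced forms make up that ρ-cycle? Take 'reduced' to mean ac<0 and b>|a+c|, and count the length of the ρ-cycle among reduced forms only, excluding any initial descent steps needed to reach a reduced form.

D = 21, ⌊√D⌋ = 4
descent: ρ → (-1,3,3)  [lands on river]
river: ρ → (3,3,-1)
ρ-cycle length = 2 (tail of 1 descent step not counted)

2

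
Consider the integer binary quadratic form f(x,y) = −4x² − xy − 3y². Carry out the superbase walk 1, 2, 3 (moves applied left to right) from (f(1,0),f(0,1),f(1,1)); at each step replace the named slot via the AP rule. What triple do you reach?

start (-4,-3,-8) = (f(1,0),f(0,1),f(1,1))
replace slot 1: 2·((-3)+(-8)) − (-4) = -18 → (-18,-3,-8)
replace slot 2: 2·((-18)+(-8)) − (-3) = -49 → (-18,-49,-8)
replace slot 3: 2·((-18)+(-49)) − (-8) = -126 → (-18,-49,-126)

-18,-49,-126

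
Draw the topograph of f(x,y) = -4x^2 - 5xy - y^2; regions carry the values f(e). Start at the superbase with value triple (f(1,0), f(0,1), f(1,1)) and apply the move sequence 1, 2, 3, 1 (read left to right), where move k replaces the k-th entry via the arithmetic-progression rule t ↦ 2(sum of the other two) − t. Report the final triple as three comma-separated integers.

start (-4,-1,-10) = (f(1,0),f(0,1),f(1,1))
replace slot 1: 2·((-1)+(-10)) − (-4) = -18 → (-18,-1,-10)
replace slot 2: 2·((-18)+(-10)) − (-1) = -55 → (-18,-55,-10)
replace slot 3: 2·((-18)+(-55)) − (-10) = -136 → (-18,-55,-136)
replace slot 1: 2·((-55)+(-136)) − (-18) = -364 → (-364,-55,-136)

-364,-55,-136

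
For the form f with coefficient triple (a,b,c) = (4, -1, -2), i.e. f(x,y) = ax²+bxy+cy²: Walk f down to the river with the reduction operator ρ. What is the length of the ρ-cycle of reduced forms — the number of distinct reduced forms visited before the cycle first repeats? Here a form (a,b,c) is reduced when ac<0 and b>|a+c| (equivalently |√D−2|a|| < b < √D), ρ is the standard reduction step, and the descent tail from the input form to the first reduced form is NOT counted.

D = 33, ⌊√D⌋ = 5
descent: ρ → (-2,5,1)  [lands on river]
river: ρ → (1,5,-2)
river: ρ → (-2,3,3)
river: ρ → (3,3,-2)
ρ-cycle length = 4 (tail of 1 descent step not counted)

4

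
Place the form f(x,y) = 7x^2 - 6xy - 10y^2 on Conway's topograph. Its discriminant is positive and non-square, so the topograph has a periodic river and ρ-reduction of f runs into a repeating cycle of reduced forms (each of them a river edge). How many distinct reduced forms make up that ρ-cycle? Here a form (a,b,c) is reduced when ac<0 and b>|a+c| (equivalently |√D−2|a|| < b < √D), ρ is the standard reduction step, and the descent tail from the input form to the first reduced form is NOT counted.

D = 316, ⌊√D⌋ = 17
descent: ρ → (-10,6,7)  [lands on river]
river: ρ → (7,8,-9)
river: ρ → (-9,10,6)
river: ρ → (6,14,-5)
river: ρ → (-5,16,3)
river: ρ → (3,14,-10)
ρ-cycle length = 6 (tail of 1 descent step not counted)

6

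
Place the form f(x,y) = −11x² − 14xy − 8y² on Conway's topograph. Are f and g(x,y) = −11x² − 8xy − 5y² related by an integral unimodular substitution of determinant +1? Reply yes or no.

D₁ = -156, D₂ = -156
f is negative-definite; reduce −f:
−f: translate: b→-8 (≡14 mod 22), so (11,14,8)→(11,-8,5)
−f: flip: (11,-8,5)→(5,8,11)
−f: translate: b→-2 (≡8 mod 10), so (5,8,11)→(5,-2,8)
−f: reduced (well bottom): (5,-2,8) with a≤c, −a<b≤a
flip sign back: reduced form of f is (-5,2,-8)
g is negative-definite; reduce −g:
−g: flip: (11,8,5)→(5,-8,11)
−g: translate: b→2 (≡-8 mod 10), so (5,-8,11)→(5,2,8)
−g: reduced (well bottom): (5,2,8) with a≤c, −a<b≤a
flip sign back: reduced form of g is (-5,-2,-8)
reduced forms (-5, 2, -8) vs (-5, -2, -8) ⇒ inequivalent

no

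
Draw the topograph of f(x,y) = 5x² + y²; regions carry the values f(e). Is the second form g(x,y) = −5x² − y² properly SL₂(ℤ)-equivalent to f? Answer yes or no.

D₁ = -20, D₂ = -20
f: flip: (5,0,1)→(1,0,5)
f: reduced (well bottom): (1,0,5) with a≤c, −a<b≤a
g is negative-definite; reduce −g:
−g: flip: (5,0,1)→(1,0,5)
−g: reduced (well bottom): (1,0,5) with a≤c, −a<b≤a
flip sign back: reduced form of g is (-1,0,-5)
reduced forms (1, 0, 5) vs (-1, 0, -5) ⇒ inequivalent

no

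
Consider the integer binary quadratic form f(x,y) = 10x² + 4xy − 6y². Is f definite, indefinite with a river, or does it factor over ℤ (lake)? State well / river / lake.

D = b²−4ac = 4² − 4·10·(-6) = 256
D = 16² is a perfect square ⇒ form factors over ℤ ⇒ lakes

lake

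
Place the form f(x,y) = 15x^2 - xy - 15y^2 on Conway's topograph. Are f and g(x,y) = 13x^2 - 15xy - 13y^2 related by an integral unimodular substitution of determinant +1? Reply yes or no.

D₁ = 901, D₂ = 901
river cycle of f (length 6): (-15, 1, 15), (15, 29, -1), (-1, 29, 15), (15, 1, -15), (-15, 29, 1), (1, 29, -15)
river cycle of g (length 14): (-13, 15, 13), (13, 11, -15), (-15, 19, 9), (9, 17, -17), (-17, 17, 9), (9, 19, -15), (-15, 11, 13), (13, 15, -13), (-13, 11, 15), (15, 19, -9), … (4 more)
cycles differ ⇒ inequivalent

no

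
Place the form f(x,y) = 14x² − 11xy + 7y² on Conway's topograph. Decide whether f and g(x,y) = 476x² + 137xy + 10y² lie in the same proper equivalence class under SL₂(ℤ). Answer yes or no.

D₁ = -271, D₂ = -271
f: flip: (14,-11,7)→(7,11,14)
f: translate: b→-3 (≡11 mod 14), so (7,11,14)→(7,-3,10)
f: reduced (well bottom): (7,-3,10) with a≤c, −a<b≤a
g: flip: (476,137,10)→(10,-137,476)
g: translate: b→3 (≡-137 mod 20), so (10,-137,476)→(10,3,7)
g: flip: (10,3,7)→(7,-3,10)
g: reduced (well bottom): (7,-3,10) with a≤c, −a<b≤a
reduced forms (7, -3, 10) vs (7, -3, 10) ⇒ equivalent

yes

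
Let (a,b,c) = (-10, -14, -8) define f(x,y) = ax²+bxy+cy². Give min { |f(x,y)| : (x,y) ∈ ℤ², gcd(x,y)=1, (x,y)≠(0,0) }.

translate: b→-6 (≡14 mod 20), so (10,14,8)→(10,-6,4)
flip: (10,-6,4)→(4,6,10)
translate: b→-2 (≡6 mod 8), so (4,6,10)→(4,-2,8)
reduced (well bottom): (4,-2,8) with a≤c, −a<b≤a
well minimum |f| = |-4| = 4 (negative-definite)

4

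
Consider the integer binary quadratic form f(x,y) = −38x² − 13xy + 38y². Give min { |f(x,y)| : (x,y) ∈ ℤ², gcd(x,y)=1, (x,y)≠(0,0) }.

descent: ρ → (38,13,-38)  [lands on river]
river: ρ → (-38,63,13)
river: ρ → (13,67,-28)
river: ρ → (-28,45,35)
river: ρ → (35,25,-38)
river: ρ → (-38,51,22)
river: ρ → (22,37,-52)
river: ρ → (-52,67,7)
river: ρ → (7,73,-22)
river: ρ → (-22,59,28)
river: ρ → (28,53,-28)
river: ρ → (-28,59,22)
river: ρ → (22,73,-7)
river: ρ → (-7,67,52)
river: ρ → (52,37,-22)
river: ρ → (-22,51,38)
river: ρ → (38,25,-35)
river: ρ → (-35,45,28)
river: ρ → (28,67,-13)
river: ρ → (-13,63,38)
closes: descent 1, river 20
min |a| on river = 7

7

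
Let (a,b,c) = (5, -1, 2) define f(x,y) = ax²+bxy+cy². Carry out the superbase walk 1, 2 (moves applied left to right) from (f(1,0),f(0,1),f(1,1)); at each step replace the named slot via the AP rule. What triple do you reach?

start (5,2,6) = (f(1,0),f(0,1),f(1,1))
replace slot 1: 2·(2+6) − 5 = 11 → (11,2,6)
replace slot 2: 2·(11+6) − 2 = 32 → (11,32,6)

11,32,6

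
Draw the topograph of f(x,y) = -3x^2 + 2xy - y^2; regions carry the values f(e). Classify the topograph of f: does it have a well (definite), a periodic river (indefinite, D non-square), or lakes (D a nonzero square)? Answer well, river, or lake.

D = b²−4ac = 2² − 4·(-3)·(-1) = -8
D < 0 ⇒ definite ⇒ every region one sign ⇒ single well

well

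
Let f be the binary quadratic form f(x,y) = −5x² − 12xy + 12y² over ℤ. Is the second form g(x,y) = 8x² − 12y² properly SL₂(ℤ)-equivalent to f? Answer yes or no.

D₁ = 384, D₂ = 384
river cycle of f (length 4): (12, 12, -5), (-5, 18, 3), (3, 18, -5), (-5, 12, 12)
river cycle of g (length 2): (8, 16, -4), (-4, 16, 8)
cycles differ ⇒ inequivalent

no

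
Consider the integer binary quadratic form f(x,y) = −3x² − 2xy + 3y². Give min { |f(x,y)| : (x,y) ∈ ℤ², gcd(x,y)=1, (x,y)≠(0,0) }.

descent: ρ → (3,2,-3)  [lands on river]
river: ρ → (-3,4,2)
river: ρ → (2,4,-3)
river: ρ → (-3,2,3)
river: ρ → (3,4,-2)
river: ρ → (-2,4,3)
closes: descent 1, river 6
min |a| on river = 2

2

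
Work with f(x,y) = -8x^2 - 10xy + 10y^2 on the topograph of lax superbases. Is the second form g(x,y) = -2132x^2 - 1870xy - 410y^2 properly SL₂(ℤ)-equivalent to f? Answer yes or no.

D₁ = 420, D₂ = 420
river cycle of f (length 6): (10, 10, -8), (-8, 6, 12), (12, 18, -2), (-2, 18, 12), (12, 6, -8), (-8, 10, 10)
river cycle of g (length 6): (-2, 18, 12), (12, 6, -8), (-8, 10, 10), (10, 10, -8), (-8, 6, 12), (12, 18, -2)
cycles coincide ⇒ equivalent

yes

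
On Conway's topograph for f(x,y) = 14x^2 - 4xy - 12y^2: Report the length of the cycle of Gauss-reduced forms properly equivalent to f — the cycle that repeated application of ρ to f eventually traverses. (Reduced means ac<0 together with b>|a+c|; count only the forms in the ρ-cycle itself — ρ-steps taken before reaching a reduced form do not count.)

D = 688, ⌊√D⌋ = 26
descent: ρ → (-12,4,14)  [lands on river]
river: ρ → (14,24,-2)
river: ρ → (-2,24,14)
river: ρ → (14,4,-12)
river: ρ → (-12,20,6)
river: ρ → (6,16,-18)
river: ρ → (-18,20,4)
river: ρ → (4,20,-18)
river: ρ → (-18,16,6)
river: ρ → (6,20,-12)
ρ-cycle length = 10 (tail of 1 descent step not counted)

10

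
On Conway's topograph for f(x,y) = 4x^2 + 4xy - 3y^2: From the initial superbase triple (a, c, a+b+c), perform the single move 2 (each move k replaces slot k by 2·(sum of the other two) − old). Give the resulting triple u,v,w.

start (4,-3,5) = (f(1,0),f(0,1),f(1,1))
replace slot 2: 2·(4+5) − (-3) = 21 → (4,21,5)

4,21,5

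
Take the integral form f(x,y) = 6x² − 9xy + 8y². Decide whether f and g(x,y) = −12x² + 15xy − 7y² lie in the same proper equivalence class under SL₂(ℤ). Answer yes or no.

D₁ = -111, D₂ = -111
f: translate: b→3 (≡-9 mod 12), so (6,-9,8)→(6,3,5)
f: flip: (6,3,5)→(5,-3,6)
f: reduced (well bottom): (5,-3,6) with a≤c, −a<b≤a
g is negative-definite; reduce −g:
−g: translate: b→9 (≡-15 mod 24), so (12,-15,7)→(12,9,4)
−g: flip: (12,9,4)→(4,-9,12)
−g: translate: b→-1 (≡-9 mod 8), so (4,-9,12)→(4,-1,7)
−g: reduced (well bottom): (4,-1,7) with a≤c, −a<b≤a
flip sign back: reduced form of g is (-4,1,-7)
reduced forms (5, -3, 6) vs (-4, 1, -7) ⇒ inequivalent

no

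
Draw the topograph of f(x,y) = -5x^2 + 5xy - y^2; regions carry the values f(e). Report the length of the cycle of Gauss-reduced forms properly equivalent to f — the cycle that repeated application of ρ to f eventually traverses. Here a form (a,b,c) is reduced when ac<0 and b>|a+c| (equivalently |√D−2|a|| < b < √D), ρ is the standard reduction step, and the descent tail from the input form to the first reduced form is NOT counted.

D = 5, ⌊√D⌋ = 2
descent: ρ → (-1,1,1)  [lands on river]
river: ρ → (1,1,-1)
ρ-cycle length = 2 (tail of 1 descent step not counted)

2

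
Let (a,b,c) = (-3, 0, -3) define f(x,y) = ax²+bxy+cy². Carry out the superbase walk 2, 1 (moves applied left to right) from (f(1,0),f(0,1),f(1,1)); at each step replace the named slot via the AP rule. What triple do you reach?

start (-3,-3,-6) = (f(1,0),f(0,1),f(1,1))
replace slot 2: 2·((-3)+(-6)) − (-3) = -15 → (-3,-15,-6)
replace slot 1: 2·((-15)+(-6)) − (-3) = -39 → (-39,-15,-6)

-39,-15,-6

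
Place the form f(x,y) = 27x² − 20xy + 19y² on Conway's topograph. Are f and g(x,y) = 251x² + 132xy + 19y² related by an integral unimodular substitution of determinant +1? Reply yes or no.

D₁ = -1652, D₂ = -1652
f: flip: (27,-20,19)→(19,20,27)
f: translate: b→-18 (≡20 mod 38), so (19,20,27)→(19,-18,26)
f: reduced (well bottom): (19,-18,26) with a≤c, −a<b≤a
g: flip: (251,132,19)→(19,-132,251)
g: translate: b→-18 (≡-132 mod 38), so (19,-132,251)→(19,-18,26)
g: reduced (well bottom): (19,-18,26) with a≤c, −a<b≤a
reduced forms (19, -18, 26) vs (19, -18, 26) ⇒ equivalent

yes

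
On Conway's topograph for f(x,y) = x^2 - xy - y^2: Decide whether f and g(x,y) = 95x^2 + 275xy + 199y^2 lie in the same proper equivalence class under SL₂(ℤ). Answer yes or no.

D₁ = 5, D₂ = 5
river cycle of f (length 2): (-1, 1, 1), (1, 1, -1)
river cycle of g (length 2): (1, 1, -1), (-1, 1, 1)
cycles coincide ⇒ equivalent

yes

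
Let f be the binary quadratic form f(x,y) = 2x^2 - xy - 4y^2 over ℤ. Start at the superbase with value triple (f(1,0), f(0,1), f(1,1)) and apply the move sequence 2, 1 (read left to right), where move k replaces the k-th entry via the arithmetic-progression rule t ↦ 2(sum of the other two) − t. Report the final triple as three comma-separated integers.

start (2,-4,-3) = (f(1,0),f(0,1),f(1,1))
replace slot 2: 2·(2+(-3)) − (-4) = 2 → (2,2,-3)
replace slot 1: 2·(2+(-3)) − 2 = -4 → (-4,2,-3)

-4,2,-3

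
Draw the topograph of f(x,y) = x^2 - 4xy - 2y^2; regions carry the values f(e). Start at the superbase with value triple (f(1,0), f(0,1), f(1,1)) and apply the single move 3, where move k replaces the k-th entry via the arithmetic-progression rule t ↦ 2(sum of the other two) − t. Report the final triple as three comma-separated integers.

start (1,-2,-5) = (f(1,0),f(0,1),f(1,1))
replace slot 3: 2·(1+(-2)) − (-5) = 3 → (1,-2,3)

1,-2,3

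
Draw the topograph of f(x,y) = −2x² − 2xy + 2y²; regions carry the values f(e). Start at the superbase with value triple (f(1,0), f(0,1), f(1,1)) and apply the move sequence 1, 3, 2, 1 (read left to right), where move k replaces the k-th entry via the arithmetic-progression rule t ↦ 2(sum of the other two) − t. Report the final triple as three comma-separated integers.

start (-2,2,-2) = (f(1,0),f(0,1),f(1,1))
replace slot 1: 2·(2+(-2)) − (-2) = 2 → (2,2,-2)
replace slot 3: 2·(2+2) − (-2) = 10 → (2,2,10)
replace slot 2: 2·(2+10) − 2 = 22 → (2,22,10)
replace slot 1: 2·(22+10) − 2 = 62 → (62,22,10)

62,22,10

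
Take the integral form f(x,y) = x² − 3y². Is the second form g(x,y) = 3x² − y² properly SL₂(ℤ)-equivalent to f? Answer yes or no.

D₁ = 12, D₂ = 12
river cycle of f (length 2): (1, 2, -2), (-2, 2, 1)
river cycle of g (length 2): (-1, 2, 2), (2, 2, -1)
cycles differ ⇒ inequivalent

no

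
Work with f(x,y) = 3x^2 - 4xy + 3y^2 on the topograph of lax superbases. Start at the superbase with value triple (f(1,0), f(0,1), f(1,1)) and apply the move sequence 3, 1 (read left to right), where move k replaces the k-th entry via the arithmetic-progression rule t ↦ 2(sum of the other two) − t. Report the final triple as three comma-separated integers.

start (3,3,2) = (f(1,0),f(0,1),f(1,1))
replace slot 3: 2·(3+3) − 2 = 10 → (3,3,10)
replace slot 1: 2·(3+10) − 3 = 23 → (23,3,10)

23,3,10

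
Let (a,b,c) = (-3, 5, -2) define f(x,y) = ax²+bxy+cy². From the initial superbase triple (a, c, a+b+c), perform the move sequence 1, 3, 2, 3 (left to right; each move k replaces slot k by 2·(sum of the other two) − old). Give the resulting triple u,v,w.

start (-3,-2,0) = (f(1,0),f(0,1),f(1,1))
replace slot 1: 2·((-2)+0) − (-3) = -1 → (-1,-2,0)
replace slot 3: 2·((-1)+(-2)) − 0 = -6 → (-1,-2,-6)
replace slot 2: 2·((-1)+(-6)) − (-2) = -12 → (-1,-12,-6)
replace slot 3: 2·((-1)+(-12)) − (-6) = -20 → (-1,-12,-20)

-1,-12,-20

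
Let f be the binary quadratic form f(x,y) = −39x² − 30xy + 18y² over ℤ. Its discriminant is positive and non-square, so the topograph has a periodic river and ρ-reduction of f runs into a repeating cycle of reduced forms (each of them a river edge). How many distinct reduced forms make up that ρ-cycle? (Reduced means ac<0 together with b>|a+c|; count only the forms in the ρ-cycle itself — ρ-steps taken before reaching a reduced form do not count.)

D = 3708, ⌊√D⌋ = 60
descent: ρ → (18,30,-39)  [lands on river]
river: ρ → (-39,48,9)
river: ρ → (9,60,-3)
river: ρ → (-3,60,9)
river: ρ → (9,48,-39)
river: ρ → (-39,30,18)
river: ρ → (18,42,-27)
river: ρ → (-27,12,33)
river: ρ → (33,54,-6)
river: ρ → (-6,54,33)
river: ρ → (33,12,-27)
river: ρ → (-27,42,18)
ρ-cycle length = 12 (tail of 1 descent step not counted)

12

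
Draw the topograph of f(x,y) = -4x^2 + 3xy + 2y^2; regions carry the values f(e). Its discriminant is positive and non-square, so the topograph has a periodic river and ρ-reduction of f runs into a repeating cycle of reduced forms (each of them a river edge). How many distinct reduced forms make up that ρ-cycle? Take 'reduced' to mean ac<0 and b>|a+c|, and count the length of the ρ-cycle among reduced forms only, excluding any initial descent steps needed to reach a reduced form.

D = 41, ⌊√D⌋ = 6
river: ρ → (2,5,-2)
river: ρ → (-2,3,4)
river: ρ → (4,5,-1)
river: ρ → (-1,5,4)
river: ρ → (4,3,-2)
river: ρ → (-2,5,2)
river: ρ → (2,3,-4)
river: ρ → (-4,5,1)
river: ρ → (1,5,-4)
river: ρ → (-4,3,2)
ρ-cycle length = 10 (tail of 0 descent steps not counted)

10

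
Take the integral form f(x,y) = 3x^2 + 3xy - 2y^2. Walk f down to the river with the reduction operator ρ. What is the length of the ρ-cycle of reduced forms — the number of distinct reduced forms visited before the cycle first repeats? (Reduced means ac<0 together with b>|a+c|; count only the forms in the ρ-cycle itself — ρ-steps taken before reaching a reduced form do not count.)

D = 33, ⌊√D⌋ = 5
river: ρ → (-2,5,1)
river: ρ → (1,5,-2)
river: ρ → (-2,3,3)
river: ρ → (3,3,-2)
ρ-cycle length = 4 (tail of 0 descent steps not counted)

4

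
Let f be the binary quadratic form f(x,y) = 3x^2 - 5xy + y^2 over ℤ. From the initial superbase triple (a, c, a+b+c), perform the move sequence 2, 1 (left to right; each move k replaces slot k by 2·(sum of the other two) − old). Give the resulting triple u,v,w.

start (3,1,-1) = (f(1,0),f(0,1),f(1,1))
replace slot 2: 2·(3+(-1)) − 1 = 3 → (3,3,-1)
replace slot 1: 2·(3+(-1)) − 3 = 1 → (1,3,-1)

1,3,-1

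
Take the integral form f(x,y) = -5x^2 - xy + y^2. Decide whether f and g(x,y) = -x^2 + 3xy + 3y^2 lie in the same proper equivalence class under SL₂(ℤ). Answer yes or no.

D₁ = 21, D₂ = 21
river cycle of f (length 2): (1, 3, -3), (-3, 3, 1)
river cycle of g (length 2): (3, 3, -1), (-1, 3, 3)
cycles differ ⇒ inequivalent

no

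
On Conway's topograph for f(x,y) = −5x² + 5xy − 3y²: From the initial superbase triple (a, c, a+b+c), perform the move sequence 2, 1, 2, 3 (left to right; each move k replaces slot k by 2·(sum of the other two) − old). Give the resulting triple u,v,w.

start (-5,-3,-3) = (f(1,0),f(0,1),f(1,1))
replace slot 2: 2·((-5)+(-3)) − (-3) = -13 → (-5,-13,-3)
replace slot 1: 2·((-13)+(-3)) − (-5) = -27 → (-27,-13,-3)
replace slot 2: 2·((-27)+(-3)) − (-13) = -47 → (-27,-47,-3)
replace slot 3: 2·((-27)+(-47)) − (-3) = -145 → (-27,-47,-145)

-27,-47,-145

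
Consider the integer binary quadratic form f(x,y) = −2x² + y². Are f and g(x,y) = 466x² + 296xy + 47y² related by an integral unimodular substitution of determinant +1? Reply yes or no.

D₁ = 8, D₂ = 8
river cycle of f (length 2): (1, 2, -1), (-1, 2, 1)
river cycle of g (length 2): (1, 2, -1), (-1, 2, 1)
cycles coincide ⇒ equivalent

yes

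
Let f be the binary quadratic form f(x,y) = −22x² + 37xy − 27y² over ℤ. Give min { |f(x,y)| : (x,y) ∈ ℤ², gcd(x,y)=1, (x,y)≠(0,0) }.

translate: b→7 (≡-37 mod 44), so (22,-37,27)→(22,7,12)
flip: (22,7,12)→(12,-7,22)
reduced (well bottom): (12,-7,22) with a≤c, −a<b≤a
well minimum |f| = |-12| = 12 (negative-definite)

12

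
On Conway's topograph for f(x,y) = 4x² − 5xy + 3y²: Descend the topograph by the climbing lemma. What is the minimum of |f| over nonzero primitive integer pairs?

translate: b→3 (≡-5 mod 8), so (4,-5,3)→(4,3,2)
flip: (4,3,2)→(2,-3,4)
translate: b→1 (≡-3 mod 4), so (2,-3,4)→(2,1,3)
reduced (well bottom): (2,1,3) with a≤c, −a<b≤a
well minimum = a = 2

2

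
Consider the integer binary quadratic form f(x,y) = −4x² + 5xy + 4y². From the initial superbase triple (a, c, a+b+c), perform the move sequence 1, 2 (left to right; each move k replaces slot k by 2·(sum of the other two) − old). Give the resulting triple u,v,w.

start (-4,4,5) = (f(1,0),f(0,1),f(1,1))
replace slot 1: 2·(4+5) − (-4) = 22 → (22,4,5)
replace slot 2: 2·(22+5) − 4 = 50 → (22,50,5)

22,50,5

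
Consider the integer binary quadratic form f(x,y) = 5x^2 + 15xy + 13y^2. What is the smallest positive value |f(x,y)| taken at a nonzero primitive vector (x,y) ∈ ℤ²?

translate: b→5 (≡15 mod 10), so (5,15,13)→(5,5,3)
flip: (5,5,3)→(3,-5,5)
translate: b→1 (≡-5 mod 6), so (3,-5,5)→(3,1,3)
reduced (well bottom): (3,1,3) with a≤c, −a<b≤a
well minimum = a = 3

3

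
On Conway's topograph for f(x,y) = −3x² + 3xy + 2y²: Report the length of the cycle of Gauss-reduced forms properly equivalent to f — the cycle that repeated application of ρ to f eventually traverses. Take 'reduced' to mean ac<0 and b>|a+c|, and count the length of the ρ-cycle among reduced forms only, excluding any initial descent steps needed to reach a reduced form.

D = 33, ⌊√D⌋ = 5
river: ρ → (2,5,-1)
river: ρ → (-1,5,2)
river: ρ → (2,3,-3)
river: ρ → (-3,3,2)
ρ-cycle length = 4 (tail of 0 descent steps not counted)

4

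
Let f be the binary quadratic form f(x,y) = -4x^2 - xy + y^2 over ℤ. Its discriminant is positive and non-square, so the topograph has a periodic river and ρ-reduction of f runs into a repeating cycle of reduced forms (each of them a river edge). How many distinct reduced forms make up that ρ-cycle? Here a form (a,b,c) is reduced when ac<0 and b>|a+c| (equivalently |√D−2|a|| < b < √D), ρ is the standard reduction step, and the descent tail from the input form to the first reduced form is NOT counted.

D = 17, ⌊√D⌋ = 4
descent: ρ → (1,3,-2)  [lands on river]
river: ρ → (-2,1,2)
river: ρ → (2,3,-1)
river: ρ → (-1,3,2)
river: ρ → (2,1,-2)
river: ρ → (-2,3,1)
ρ-cycle length = 6 (tail of 1 descent step not counted)

6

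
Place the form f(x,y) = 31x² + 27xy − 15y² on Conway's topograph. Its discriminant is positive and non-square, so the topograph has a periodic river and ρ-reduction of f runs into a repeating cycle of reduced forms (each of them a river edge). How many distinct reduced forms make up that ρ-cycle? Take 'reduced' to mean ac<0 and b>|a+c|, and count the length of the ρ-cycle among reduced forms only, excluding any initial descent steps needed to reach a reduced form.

D = 2589, ⌊√D⌋ = 50
river: ρ → (-15,33,25)
river: ρ → (25,17,-23)
river: ρ → (-23,29,19)
river: ρ → (19,47,-5)
river: ρ → (-5,43,37)
river: ρ → (37,31,-11)
river: ρ → (-11,35,31)
river: ρ → (31,27,-15)
ρ-cycle length = 8 (tail of 0 descent steps not counted)

8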